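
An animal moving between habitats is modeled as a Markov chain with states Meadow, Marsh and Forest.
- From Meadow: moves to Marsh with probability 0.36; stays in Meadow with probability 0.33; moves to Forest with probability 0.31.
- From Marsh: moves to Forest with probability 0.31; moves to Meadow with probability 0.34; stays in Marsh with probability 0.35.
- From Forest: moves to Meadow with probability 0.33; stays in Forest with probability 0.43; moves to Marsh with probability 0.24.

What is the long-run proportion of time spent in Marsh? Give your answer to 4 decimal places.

Let the stationary distribution be π with π = πP and π_1 + π_2 + π_3 = 1.
π_1 = 0.33·π_1 + 0.34·π_2 + 0.33·π_3
π_2 = 0.36·π_1 + 0.35·π_2 + 0.24·π_3
Solving with the normalization constraint gives π = (0.3331, 0.3146, 0.3523).
So the stationary probability of Marsh is 0.3146.

0.3146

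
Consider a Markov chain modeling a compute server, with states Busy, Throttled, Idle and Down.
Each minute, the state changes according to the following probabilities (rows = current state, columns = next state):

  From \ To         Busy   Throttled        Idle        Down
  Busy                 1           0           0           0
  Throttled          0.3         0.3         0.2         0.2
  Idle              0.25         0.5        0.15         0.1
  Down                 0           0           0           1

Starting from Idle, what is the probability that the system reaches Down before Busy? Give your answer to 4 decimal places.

Let h(s) be the probability of absorption at Down starting from transient state s. Then h(Down) = 1 and h(Busy) = 0. By first-step analysis:
h(Throttled) = 0.3·0 + 0.3·h(Throttled) + 0.2·h(Idle) + 0.2·1
h(Idle) = 0.25·0 + 0.5·h(Throttled) + 0.15·h(Idle) + 0.1·1
Solving: h(Throttled) = 0.3838, h(Idle) = 0.3434.
Starting from Idle, the probability is 0.3434.

0.3434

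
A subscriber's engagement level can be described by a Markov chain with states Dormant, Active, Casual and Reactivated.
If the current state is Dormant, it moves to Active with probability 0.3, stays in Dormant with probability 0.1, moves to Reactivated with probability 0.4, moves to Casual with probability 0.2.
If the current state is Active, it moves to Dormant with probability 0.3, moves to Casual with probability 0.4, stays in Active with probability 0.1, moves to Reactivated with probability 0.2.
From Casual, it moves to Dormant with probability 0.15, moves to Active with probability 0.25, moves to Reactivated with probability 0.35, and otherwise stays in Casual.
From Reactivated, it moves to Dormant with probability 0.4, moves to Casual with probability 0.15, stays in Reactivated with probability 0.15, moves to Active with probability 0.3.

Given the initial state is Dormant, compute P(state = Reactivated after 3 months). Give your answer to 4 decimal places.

Propagate the distribution vector 3 months from Dormant.
After 0 months: (1.0000, 0.0000, 0.0000, 0.0000)
After 1 month: (0.1000, 0.3000, 0.2000, 0.4000)
After 2 months: (0.2900, 0.2300, 0.2500, 0.2300)
After 3 months: (0.2275, 0.2415, 0.2470, 0.2840)
P(in Reactivated after 3 months) = 0.2840

0.2840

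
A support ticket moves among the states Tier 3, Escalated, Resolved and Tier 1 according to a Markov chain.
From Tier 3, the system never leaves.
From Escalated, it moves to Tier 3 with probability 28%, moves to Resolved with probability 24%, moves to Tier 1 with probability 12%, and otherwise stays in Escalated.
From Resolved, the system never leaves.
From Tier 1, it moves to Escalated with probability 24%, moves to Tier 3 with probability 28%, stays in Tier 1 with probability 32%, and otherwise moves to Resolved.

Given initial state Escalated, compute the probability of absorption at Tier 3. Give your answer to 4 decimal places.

Let h(s) be the probability of absorption at Tier 3 starting from transient state s. Then h(Tier 3) = 1 and h(Resolved) = 0. By first-step analysis:
h(Escalated) = 0.28·1 + 0.36·h(Escalated) + 0.24·0 + 0.12·h(Tier 1)
h(Tier 1) = 0.28·1 + 0.24·h(Escalated) + 0.16·0 + 0.32·h(Tier 1)
Solving: h(Escalated) = 0.5512, h(Tier 1) = 0.6063.
Starting from Escalated, the probability is 0.5512.

0.5512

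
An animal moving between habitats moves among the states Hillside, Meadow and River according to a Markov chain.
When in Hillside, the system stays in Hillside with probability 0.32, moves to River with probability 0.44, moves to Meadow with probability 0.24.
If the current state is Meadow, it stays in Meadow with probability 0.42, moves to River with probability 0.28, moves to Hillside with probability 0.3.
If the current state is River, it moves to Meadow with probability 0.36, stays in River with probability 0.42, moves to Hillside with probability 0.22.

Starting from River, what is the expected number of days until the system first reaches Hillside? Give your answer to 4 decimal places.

3.9898

Let t(s) be the expected number of days to first reach Hillside from state s, with t(Hillside) = 0. Conditioning on the first day:
t(Meadow) = 1 + 0.42·t(Meadow) + 0.28·t(River)
t(River) = 1 + 0.36·t(Meadow) + 0.42·t(River)
Solving: t(Meadow) = 3.6503, t(River) = 3.9898.
Expected days from River to Hillside: 3.9898.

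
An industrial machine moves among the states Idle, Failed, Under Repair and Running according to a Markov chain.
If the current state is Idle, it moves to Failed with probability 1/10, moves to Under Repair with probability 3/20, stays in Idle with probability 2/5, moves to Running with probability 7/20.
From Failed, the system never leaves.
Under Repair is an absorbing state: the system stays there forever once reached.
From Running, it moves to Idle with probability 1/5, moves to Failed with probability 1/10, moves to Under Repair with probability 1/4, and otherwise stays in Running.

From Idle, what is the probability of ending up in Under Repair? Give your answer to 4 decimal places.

Let h(s) be the probability of absorption at Under Repair starting from transient state s. Then h(Under Repair) = 1 and h(Failed) = 0. By first-step analysis:
h(Idle) = 0.4·h(Idle) + 0.1·0 + 0.15·1 + 0.35·h(Running)
h(Running) = 0.2·h(Idle) + 0.1·0 + 0.25·1 + 0.45·h(Running)
Solving: h(Idle) = 0.6538, h(Running) = 0.6923.
Starting from Idle, the probability is 0.6538.

0.6538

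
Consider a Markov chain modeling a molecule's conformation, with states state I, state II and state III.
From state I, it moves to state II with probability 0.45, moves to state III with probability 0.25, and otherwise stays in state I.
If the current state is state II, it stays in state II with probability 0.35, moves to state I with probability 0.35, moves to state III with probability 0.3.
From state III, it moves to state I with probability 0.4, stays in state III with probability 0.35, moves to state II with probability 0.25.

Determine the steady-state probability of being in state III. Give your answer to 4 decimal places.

0.2975

Let the stationary distribution be π with π = πP and π_1 + π_2 + π_3 = 1.
π_1 = 0.3·π_1 + 0.35·π_2 + 0.4·π_3
π_2 = 0.45·π_1 + 0.35·π_2 + 0.25·π_3
Solving with the normalization constraint gives π = (0.3475, 0.3550, 0.2975).
So the stationary probability of state III is 0.2975.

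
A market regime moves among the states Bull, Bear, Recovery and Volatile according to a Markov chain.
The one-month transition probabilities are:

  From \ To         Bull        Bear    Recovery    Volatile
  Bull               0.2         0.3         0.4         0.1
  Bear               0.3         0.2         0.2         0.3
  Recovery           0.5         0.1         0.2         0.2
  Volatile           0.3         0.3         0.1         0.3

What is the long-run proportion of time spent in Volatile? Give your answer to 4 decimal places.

0.2124

Let the stationary distribution be π with π = πP and π_1 + π_2 + π_3 + π_4 = 1.
π_1 = 0.2·π_1 + 0.3·π_2 + 0.5·π_3 + 0.3·π_4
π_2 = 0.3·π_1 + 0.2·π_2 + 0.1·π_3 + 0.3·π_4
π_3 = 0.4·π_1 + 0.2·π_2 + 0.2·π_3 + 0.1·π_4
Solving with the normalization constraint gives π = (0.3167, 0.2287, 0.2421, 0.2124).
So the stationary probability of Volatile is 0.2124.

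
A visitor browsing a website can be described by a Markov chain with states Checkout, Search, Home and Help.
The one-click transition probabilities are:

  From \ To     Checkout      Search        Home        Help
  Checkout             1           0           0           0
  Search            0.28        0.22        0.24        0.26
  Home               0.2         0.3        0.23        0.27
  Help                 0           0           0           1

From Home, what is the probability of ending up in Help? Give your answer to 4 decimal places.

0.5460

Let h(s) be the probability of absorption at Help starting from transient state s. Then h(Help) = 1 and h(Checkout) = 0. By first-step analysis:
h(Search) = 0.28·0 + 0.22·h(Search) + 0.24·h(Home) + 0.26·1
h(Home) = 0.2·0 + 0.3·h(Search) + 0.23·h(Home) + 0.27·1
Solving: h(Search) = 0.5013, h(Home) = 0.5460.
Starting from Home, the probability is 0.5460.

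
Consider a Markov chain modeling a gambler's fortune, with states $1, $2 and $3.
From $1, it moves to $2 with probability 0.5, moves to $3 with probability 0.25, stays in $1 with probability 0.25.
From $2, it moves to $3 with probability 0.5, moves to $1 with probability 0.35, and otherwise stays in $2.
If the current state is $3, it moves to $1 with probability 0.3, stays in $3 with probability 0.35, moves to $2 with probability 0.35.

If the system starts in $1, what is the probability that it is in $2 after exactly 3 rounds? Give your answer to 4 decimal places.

0.3394

Propagate the distribution vector 3 rounds from $1.
After 0 rounds: (1.0000, 0.0000, 0.0000)
After 1 round: (0.2500, 0.5000, 0.2500)
After 2 rounds: (0.3125, 0.2875, 0.4000)
After 3 rounds: (0.2988, 0.3394, 0.3619)
P(in $2 after 3 rounds) = 0.3394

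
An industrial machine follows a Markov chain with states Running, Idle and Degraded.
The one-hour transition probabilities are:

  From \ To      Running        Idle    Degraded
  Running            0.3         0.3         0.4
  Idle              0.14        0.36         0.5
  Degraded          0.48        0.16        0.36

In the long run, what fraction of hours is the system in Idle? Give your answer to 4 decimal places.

0.2582

Let the stationary distribution be π with π = πP and π_1 + π_2 + π_3 = 1.
π_1 = 0.3·π_1 + 0.14·π_2 + 0.48·π_3
π_2 = 0.3·π_1 + 0.36·π_2 + 0.16·π_3
Solving with the normalization constraint gives π = (0.3324, 0.2582, 0.4094).
So the stationary probability of Idle is 0.2582.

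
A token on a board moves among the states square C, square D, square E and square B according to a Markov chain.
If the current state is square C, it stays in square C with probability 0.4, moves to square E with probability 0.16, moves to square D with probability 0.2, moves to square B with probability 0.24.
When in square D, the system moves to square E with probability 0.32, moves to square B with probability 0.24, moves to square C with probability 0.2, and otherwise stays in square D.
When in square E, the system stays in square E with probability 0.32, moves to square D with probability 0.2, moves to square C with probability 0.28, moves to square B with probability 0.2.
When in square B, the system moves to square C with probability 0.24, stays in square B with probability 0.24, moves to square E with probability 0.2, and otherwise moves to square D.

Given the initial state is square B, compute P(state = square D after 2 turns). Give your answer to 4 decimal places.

0.2416

Propagate the distribution vector 2 turns from square B.
After 0 turns: (0.0000, 0.0000, 0.0000, 1.0000)
After 1 turn: (0.2400, 0.3200, 0.2000, 0.2400)
After 2 turns: (0.2736, 0.2416, 0.2528, 0.2320)
P(in square D after 2 turns) = 0.2416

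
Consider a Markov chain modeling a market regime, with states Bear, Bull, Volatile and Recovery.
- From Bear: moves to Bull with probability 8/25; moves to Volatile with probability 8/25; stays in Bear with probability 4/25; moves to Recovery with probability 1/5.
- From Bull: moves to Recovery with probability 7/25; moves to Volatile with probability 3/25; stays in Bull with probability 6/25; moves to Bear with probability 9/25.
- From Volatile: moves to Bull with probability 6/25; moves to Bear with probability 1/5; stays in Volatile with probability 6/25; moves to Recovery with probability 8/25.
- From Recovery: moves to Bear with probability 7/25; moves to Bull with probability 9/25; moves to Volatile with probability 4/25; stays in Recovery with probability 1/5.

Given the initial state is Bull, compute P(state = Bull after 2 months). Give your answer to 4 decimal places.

Propagate the distribution vector 2 months from Bull.
After 0 months: (0.0000, 1.0000, 0.0000, 0.0000)
After 1 month: (0.3600, 0.2400, 0.1200, 0.2800)
After 2 months: (0.2464, 0.3024, 0.2176, 0.2336)
P(in Bull after 2 months) = 0.3024

0.3024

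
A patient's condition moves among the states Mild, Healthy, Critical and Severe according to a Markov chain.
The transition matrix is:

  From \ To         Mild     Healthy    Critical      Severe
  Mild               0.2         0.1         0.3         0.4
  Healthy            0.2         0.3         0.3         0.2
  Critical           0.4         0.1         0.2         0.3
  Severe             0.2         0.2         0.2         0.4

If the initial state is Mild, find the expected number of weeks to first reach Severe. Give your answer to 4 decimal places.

2.8758

Let t(s) be the expected number of weeks to first reach Severe from state s, with t(Severe) = 0. Conditioning on the first week:
t(Mild) = 1 + 0.2·t(Mild) + 0.1·t(Healthy) + 0.3·t(Critical)
t(Healthy) = 1 + 0.2·t(Mild) + 0.3·t(Healthy) + 0.3·t(Critical)
t(Critical) = 1 + 0.4·t(Mild) + 0.1·t(Healthy) + 0.2·t(Critical)
Solving: t(Mild) = 2.8758, t(Healthy) = 3.5948, t(Critical) = 3.1373.
Expected weeks from Mild to Severe: 2.8758.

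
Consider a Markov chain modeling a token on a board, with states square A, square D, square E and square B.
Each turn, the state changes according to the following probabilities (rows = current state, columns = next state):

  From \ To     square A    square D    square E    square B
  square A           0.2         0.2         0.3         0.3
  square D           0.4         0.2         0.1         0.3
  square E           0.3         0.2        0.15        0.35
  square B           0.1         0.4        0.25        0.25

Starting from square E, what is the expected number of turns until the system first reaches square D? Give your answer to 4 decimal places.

Let t(s) be the expected number of turns to first reach square D from state s, with t(square D) = 0. Conditioning on the first turn:
t(square A) = 1 + 0.2·t(square A) + 0.3·t(square E) + 0.3·t(square B)
t(square E) = 1 + 0.3·t(square A) + 0.15·t(square E) + 0.35·t(square B)
t(square B) = 1 + 0.1·t(square A) + 0.25·t(square E) + 0.25·t(square B)
Solving: t(square A) = 3.8535, t(square E) = 3.8217, t(square B) = 3.1210.
Expected turns from square E to square D: 3.8217.

3.8217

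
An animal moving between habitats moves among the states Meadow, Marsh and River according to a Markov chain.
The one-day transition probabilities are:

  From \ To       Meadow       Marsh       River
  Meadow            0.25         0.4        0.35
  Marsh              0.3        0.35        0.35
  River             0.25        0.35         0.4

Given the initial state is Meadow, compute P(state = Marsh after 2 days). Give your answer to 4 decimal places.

0.3625

Sum over the intermediate state after 1 day:
P = P(Meadow→Meadow)·P(Meadow→Marsh) + P(Meadow→Marsh)·P(Marsh→Marsh) + P(Meadow→River)·P(River→Marsh)
  = 0.25×0.4 + 0.4×0.35 + 0.35×0.35
  = 0.1000 + 0.1400 + 0.1225 = 0.3625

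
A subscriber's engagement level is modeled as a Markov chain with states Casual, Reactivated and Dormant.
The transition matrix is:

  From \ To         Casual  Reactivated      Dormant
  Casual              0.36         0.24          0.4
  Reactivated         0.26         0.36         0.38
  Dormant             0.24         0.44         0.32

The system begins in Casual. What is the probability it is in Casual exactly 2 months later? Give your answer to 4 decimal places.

Sum over the intermediate state after 1 month:
P = P(Casual→Casual)·P(Casual→Casual) + P(Casual→Reactivated)·P(Reactivated→Casual) + P(Casual→Dormant)·P(Dormant→Casual)
  = 0.36×0.36 + 0.24×0.26 + 0.4×0.24
  = 0.1296 + 0.0624 + 0.0960 = 0.2880

0.2880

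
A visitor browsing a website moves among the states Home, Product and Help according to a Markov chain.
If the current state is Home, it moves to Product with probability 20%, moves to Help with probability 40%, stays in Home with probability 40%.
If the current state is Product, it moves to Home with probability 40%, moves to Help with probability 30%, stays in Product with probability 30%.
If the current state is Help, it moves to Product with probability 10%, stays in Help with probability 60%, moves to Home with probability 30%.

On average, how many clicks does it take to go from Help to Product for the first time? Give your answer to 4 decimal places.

Let t(s) be the expected number of clicks to first reach Product from state s, with t(Product) = 0. Conditioning on the first click:
t(Home) = 1 + 0.4·t(Home) + 0.4·t(Help)
t(Help) = 1 + 0.3·t(Home) + 0.6·t(Help)
Solving: t(Home) = 6.6667, t(Help) = 7.5000.
Expected clicks from Help to Product: 7.5000.

7.5000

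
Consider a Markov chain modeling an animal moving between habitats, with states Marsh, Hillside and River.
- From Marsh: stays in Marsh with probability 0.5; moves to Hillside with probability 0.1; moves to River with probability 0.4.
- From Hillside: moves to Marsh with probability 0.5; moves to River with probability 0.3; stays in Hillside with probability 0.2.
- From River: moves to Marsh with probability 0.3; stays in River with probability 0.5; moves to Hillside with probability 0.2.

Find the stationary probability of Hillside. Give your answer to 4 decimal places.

0.1585

Let the stationary distribution be π with π = πP and π_1 + π_2 + π_3 = 1.
π_1 = 0.5·π_1 + 0.5·π_2 + 0.3·π_3
π_2 = 0.1·π_1 + 0.2·π_2 + 0.2·π_3
Solving with the normalization constraint gives π = (0.4146, 0.1585, 0.4268).
So the stationary probability of Hillside is 0.1585.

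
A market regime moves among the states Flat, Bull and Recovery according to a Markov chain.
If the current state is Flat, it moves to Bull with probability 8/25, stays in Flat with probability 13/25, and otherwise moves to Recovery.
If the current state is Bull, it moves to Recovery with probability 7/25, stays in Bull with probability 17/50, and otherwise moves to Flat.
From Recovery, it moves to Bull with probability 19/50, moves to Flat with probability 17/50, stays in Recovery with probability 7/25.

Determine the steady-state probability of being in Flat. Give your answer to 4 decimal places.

0.4312

Let the stationary distribution be π with π = πP and π_1 + π_2 + π_3 = 1.
π_1 = 0.52·π_1 + 0.38·π_2 + 0.34·π_3
π_2 = 0.32·π_1 + 0.34·π_2 + 0.38·π_3
Solving with the normalization constraint gives π = (0.4312, 0.3405, 0.2283).
So the stationary probability of Flat is 0.4312.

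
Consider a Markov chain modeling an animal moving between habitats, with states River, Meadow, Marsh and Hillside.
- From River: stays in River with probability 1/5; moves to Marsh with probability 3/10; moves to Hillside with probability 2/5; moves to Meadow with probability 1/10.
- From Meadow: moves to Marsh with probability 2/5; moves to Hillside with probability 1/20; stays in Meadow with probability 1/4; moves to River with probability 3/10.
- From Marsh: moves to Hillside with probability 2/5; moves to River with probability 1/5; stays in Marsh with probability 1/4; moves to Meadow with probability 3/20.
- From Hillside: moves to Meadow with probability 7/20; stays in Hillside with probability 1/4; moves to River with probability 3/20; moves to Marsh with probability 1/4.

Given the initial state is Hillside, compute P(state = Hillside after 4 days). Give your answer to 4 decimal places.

Propagate the distribution vector 4 days from Hillside.
After 0 days: (0.0000, 0.0000, 0.0000, 1.0000)
After 1 day: (0.1500, 0.3500, 0.2500, 0.2500)
After 2 days: (0.2225, 0.2275, 0.3100, 0.2400)
After 3 days: (0.2108, 0.2096, 0.2953, 0.2844)
After 4 days: (0.2067, 0.2173, 0.2920, 0.2840)
P(in Hillside after 4 days) = 0.2840

0.2840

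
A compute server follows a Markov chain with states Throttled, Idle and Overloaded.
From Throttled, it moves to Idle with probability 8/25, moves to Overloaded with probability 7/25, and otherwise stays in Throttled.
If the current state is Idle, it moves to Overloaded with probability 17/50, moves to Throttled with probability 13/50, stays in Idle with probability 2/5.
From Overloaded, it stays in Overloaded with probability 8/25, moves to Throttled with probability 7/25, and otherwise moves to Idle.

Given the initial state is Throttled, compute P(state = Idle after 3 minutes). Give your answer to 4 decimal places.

Propagate the distribution vector 3 minutes from Throttled.
After 0 minutes: (1.0000, 0.0000, 0.0000)
After 1 minute: (0.4000, 0.3200, 0.2800)
After 2 minutes: (0.3216, 0.3680, 0.3104)
After 3 minutes: (0.3112, 0.3743, 0.3145)
P(in Idle after 3 minutes) = 0.3743

0.3743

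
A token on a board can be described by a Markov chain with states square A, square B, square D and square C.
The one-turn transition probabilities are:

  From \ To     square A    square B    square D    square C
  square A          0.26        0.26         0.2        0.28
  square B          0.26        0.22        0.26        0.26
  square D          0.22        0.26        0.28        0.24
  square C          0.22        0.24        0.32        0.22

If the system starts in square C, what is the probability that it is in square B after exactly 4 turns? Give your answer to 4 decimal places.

Propagate the distribution vector 4 turns from square C.
After 0 turns: (0.0000, 0.0000, 0.0000, 1.0000)
After 1 turn: (0.2200, 0.2400, 0.3200, 0.2200)
After 2 turns: (0.2384, 0.2460, 0.2664, 0.2492)
After 3 turns: (0.2394, 0.2452, 0.2660, 0.2495)
After 4 turns: (0.2394, 0.2452, 0.2659, 0.2495)
P(in square B after 4 turns) = 0.2452

0.2452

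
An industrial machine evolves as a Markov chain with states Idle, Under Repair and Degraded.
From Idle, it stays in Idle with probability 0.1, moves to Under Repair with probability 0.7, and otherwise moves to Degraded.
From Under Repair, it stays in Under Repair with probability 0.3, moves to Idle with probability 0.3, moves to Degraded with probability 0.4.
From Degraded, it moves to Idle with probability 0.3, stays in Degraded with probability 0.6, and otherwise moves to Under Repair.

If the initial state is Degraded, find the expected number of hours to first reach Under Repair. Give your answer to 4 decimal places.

4.0000

Let t(s) be the expected number of hours to first reach Under Repair from state s, with t(Under Repair) = 0. Conditioning on the first hour:
t(Idle) = 1 + 0.1·t(Idle) + 0.2·t(Degraded)
t(Degraded) = 1 + 0.3·t(Idle) + 0.6·t(Degraded)
Solving: t(Idle) = 2.0000, t(Degraded) = 4.0000.
Expected hours from Degraded to Under Repair: 4.0000.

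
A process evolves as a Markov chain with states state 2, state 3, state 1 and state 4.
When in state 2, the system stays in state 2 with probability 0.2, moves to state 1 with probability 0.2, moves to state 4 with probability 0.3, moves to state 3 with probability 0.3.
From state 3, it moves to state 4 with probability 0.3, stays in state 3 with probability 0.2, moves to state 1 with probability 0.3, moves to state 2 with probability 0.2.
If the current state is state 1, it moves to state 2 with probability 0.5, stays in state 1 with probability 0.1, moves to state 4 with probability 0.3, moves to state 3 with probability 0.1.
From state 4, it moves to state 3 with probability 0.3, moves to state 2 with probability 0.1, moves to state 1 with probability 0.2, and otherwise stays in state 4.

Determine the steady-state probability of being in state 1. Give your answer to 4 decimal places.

Let the stationary distribution be π with π = πP and π_1 + π_2 + π_3 + π_4 = 1.
π_1 = 0.2·π_1 + 0.2·π_2 + 0.5·π_3 + 0.1·π_4
π_2 = 0.3·π_1 + 0.2·π_2 + 0.1·π_3 + 0.3·π_4
π_3 = 0.2·π_1 + 0.3·π_2 + 0.1·π_3 + 0.2·π_4
Solving with the normalization constraint gives π = (0.2276, 0.2358, 0.2033, 0.3333).
So the stationary probability of state 1 is 0.2033.

0.2033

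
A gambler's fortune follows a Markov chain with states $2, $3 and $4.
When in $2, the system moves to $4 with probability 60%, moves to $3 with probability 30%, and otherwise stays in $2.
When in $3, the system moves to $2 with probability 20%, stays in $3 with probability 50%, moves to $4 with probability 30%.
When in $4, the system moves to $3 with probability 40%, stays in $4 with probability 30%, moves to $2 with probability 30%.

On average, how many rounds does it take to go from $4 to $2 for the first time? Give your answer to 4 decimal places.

3.9130

Let t(s) be the expected number of rounds to first reach $2 from state s, with t($2) = 0. Conditioning on the first round:
t($3) = 1 + 0.5·t($3) + 0.3·t($4)
t($4) = 1 + 0.4·t($3) + 0.3·t($4)
Solving: t($3) = 4.3478, t($4) = 3.9130.
Expected rounds from $4 to $2: 3.9130.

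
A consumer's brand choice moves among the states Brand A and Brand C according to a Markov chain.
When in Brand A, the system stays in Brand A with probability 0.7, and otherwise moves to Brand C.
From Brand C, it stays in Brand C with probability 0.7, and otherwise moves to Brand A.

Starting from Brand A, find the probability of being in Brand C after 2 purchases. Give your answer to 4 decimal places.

0.4200

Sum over the intermediate state after 1 purchase:
P = P(Brand A→Brand A)·P(Brand A→Brand C) + P(Brand A→Brand C)·P(Brand C→Brand C)
  = 0.7×0.3 + 0.3×0.7
  = 0.2100 + 0.2100 = 0.4200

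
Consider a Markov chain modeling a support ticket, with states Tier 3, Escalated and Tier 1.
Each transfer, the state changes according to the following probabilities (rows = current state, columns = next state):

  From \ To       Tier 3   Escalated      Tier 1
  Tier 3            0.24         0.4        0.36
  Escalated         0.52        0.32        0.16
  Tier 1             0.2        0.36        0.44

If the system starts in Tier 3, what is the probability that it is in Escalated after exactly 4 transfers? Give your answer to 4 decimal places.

0.3587

Propagate the distribution vector 4 transfers from Tier 3.
After 0 transfers: (1.0000, 0.0000, 0.0000)
After 1 transfer: (0.2400, 0.4000, 0.3600)
After 2 transfers: (0.3376, 0.3536, 0.3088)
After 3 transfers: (0.3267, 0.3594, 0.3140)
After 4 transfers: (0.3281, 0.3587, 0.3132)
P(in Escalated after 4 transfers) = 0.3587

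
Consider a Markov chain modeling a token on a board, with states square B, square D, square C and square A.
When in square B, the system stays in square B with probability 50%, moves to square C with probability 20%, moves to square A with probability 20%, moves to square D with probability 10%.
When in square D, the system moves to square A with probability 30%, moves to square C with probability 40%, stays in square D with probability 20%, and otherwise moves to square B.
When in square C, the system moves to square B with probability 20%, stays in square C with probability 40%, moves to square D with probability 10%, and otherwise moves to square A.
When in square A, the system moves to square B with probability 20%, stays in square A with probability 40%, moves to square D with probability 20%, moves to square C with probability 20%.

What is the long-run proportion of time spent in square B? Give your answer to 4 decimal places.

0.2650

Let the stationary distribution be π with π = πP and π_1 + π_2 + π_3 + π_4 = 1.
π_1 = 0.5·π_1 + 0.1·π_2 + 0.2·π_3 + 0.2·π_4
π_2 = 0.1·π_1 + 0.2·π_2 + 0.1·π_3 + 0.2·π_4
π_3 = 0.2·π_1 + 0.4·π_2 + 0.4·π_3 + 0.2·π_4
Solving with the normalization constraint gives π = (0.2650, 0.1449, 0.2862, 0.3039).
So the stationary probability of square B is 0.2650.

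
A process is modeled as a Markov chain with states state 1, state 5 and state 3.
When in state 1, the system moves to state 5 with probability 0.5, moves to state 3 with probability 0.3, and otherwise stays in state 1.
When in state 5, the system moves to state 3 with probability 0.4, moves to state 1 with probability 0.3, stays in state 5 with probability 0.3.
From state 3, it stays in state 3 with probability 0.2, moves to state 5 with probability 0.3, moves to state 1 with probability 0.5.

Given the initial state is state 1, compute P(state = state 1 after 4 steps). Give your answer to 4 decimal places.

Propagate the distribution vector 4 steps from state 1.
After 0 steps: (1.0000, 0.0000, 0.0000)
After 1 step: (0.2000, 0.5000, 0.3000)
After 2 steps: (0.3400, 0.3400, 0.3200)
After 3 steps: (0.3300, 0.3680, 0.3020)
After 4 steps: (0.3274, 0.3660, 0.3066)
P(in state 1 after 4 steps) = 0.3274

0.3274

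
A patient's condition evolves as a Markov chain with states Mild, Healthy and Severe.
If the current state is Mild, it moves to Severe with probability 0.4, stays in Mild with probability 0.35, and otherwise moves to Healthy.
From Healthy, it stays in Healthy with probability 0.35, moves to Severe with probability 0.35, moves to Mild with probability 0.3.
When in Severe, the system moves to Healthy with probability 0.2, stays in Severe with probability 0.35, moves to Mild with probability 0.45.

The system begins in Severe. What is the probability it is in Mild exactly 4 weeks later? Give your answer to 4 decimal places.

0.3740

Propagate the distribution vector 4 weeks from Severe.
After 0 weeks: (0.0000, 0.0000, 1.0000)
After 1 week: (0.4500, 0.2000, 0.3500)
After 2 weeks: (0.3750, 0.2525, 0.3725)
After 3 weeks: (0.3746, 0.2566, 0.3688)
After 4 weeks: (0.3740, 0.2572, 0.3687)
P(in Mild after 4 weeks) = 0.3740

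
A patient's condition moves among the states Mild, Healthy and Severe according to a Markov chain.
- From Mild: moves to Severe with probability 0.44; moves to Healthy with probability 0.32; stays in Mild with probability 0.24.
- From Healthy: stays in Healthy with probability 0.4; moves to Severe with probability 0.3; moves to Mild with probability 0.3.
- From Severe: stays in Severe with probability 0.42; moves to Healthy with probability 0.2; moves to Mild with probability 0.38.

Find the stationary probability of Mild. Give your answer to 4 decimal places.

0.3125

Let the stationary distribution be π with π = πP and π_1 + π_2 + π_3 = 1.
π_1 = 0.24·π_1 + 0.3·π_2 + 0.38·π_3
π_2 = 0.32·π_1 + 0.4·π_2 + 0.2·π_3
Solving with the normalization constraint gives π = (0.3125, 0.2969, 0.3906).
So the stationary probability of Mild is 0.3125.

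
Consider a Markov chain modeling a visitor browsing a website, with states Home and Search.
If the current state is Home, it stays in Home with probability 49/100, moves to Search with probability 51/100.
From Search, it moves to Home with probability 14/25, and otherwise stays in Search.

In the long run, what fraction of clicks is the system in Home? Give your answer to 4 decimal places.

0.5234

Let the stationary distribution be π with π = πP and π_1 + π_2 = 1.
π_1 = 0.49·π_1 + 0.56·π_2
Solving with the normalization constraint gives π = (0.5234, 0.4766).
So the stationary probability of Home is 0.5234.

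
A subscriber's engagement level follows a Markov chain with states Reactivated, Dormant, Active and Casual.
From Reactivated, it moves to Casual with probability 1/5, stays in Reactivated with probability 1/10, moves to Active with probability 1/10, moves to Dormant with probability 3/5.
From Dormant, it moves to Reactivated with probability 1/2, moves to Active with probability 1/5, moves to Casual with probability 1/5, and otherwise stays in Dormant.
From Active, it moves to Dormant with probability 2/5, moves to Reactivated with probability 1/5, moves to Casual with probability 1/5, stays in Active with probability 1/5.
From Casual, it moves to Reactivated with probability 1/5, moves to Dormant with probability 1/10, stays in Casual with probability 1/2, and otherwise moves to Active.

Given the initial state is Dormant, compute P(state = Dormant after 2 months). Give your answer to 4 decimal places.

Propagate the distribution vector 2 months from Dormant.
After 0 months: (0.0000, 1.0000, 0.0000, 0.0000)
After 1 month: (0.5000, 0.1000, 0.2000, 0.2000)
After 2 months: (0.1800, 0.4100, 0.1500, 0.2600)
P(in Dormant after 2 months) = 0.4100

0.4100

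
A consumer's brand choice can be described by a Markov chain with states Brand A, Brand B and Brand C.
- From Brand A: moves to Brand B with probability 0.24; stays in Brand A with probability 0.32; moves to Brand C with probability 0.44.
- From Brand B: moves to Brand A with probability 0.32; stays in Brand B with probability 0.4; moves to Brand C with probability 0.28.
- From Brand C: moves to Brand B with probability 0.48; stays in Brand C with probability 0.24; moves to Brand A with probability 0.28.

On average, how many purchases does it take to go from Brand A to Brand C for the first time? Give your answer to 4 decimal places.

Let t(s) be the expected number of purchases to first reach Brand C from state s, with t(Brand C) = 0. Conditioning on the first purchase:
t(Brand A) = 1 + 0.32·t(Brand A) + 0.24·t(Brand B)
t(Brand B) = 1 + 0.32·t(Brand A) + 0.4·t(Brand B)
Solving: t(Brand A) = 2.5362, t(Brand B) = 3.0193.
Expected purchases from Brand A to Brand C: 2.5362.

2.5362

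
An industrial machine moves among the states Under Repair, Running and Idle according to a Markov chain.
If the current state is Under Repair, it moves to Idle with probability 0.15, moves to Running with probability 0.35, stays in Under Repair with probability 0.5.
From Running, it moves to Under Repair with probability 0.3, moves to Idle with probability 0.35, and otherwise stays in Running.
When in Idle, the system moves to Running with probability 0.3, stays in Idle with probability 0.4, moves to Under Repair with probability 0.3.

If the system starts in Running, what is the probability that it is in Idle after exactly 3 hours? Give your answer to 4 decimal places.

0.2934

Propagate the distribution vector 3 hours from Running.
After 0 hours: (0.0000, 1.0000, 0.0000)
After 1 hour: (0.3000, 0.3500, 0.3500)
After 2 hours: (0.3600, 0.3325, 0.3075)
After 3 hours: (0.3720, 0.3346, 0.2934)
P(in Idle after 3 hours) = 0.2934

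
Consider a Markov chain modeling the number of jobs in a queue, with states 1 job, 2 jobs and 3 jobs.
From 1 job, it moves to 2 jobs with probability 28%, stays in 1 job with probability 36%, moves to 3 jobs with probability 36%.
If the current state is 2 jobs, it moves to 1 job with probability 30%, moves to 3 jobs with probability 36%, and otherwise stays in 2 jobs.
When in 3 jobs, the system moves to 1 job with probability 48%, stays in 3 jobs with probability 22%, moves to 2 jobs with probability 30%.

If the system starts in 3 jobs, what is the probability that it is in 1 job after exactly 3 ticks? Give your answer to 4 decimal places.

0.3814

Propagate the distribution vector 3 ticks from 3 jobs.
After 0 ticks: (0.0000, 0.0000, 1.0000)
After 1 tick: (0.4800, 0.3000, 0.2200)
After 2 ticks: (0.3684, 0.3024, 0.3292)
After 3 ticks: (0.3814, 0.3047, 0.3139)
P(in 1 job after 3 ticks) = 0.3814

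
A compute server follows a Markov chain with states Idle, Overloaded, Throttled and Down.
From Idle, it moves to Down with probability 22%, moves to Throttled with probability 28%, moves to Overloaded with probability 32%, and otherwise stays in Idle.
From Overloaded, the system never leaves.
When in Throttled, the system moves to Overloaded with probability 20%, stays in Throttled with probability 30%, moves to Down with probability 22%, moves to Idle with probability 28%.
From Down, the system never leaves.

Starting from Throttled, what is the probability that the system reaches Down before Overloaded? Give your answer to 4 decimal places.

0.4883

Let h(s) be the probability of absorption at Down starting from transient state s. Then h(Down) = 1 and h(Overloaded) = 0. By first-step analysis:
h(Idle) = 0.18·h(Idle) + 0.32·0 + 0.28·h(Throttled) + 0.22·1
h(Throttled) = 0.28·h(Idle) + 0.2·0 + 0.3·h(Throttled) + 0.22·1
Solving: h(Idle) = 0.4350, h(Throttled) = 0.4883.
Starting from Throttled, the probability is 0.4883.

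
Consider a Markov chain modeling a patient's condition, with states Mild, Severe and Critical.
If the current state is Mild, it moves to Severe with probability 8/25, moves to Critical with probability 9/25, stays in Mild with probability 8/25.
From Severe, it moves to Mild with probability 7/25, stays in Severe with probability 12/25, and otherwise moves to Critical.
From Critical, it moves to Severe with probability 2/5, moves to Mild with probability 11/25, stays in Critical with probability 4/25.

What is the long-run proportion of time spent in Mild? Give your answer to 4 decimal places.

Let the stationary distribution be π with π = πP and π_1 + π_2 + π_3 = 1.
π_1 = 0.32·π_1 + 0.28·π_2 + 0.44·π_3
π_2 = 0.32·π_1 + 0.48·π_2 + 0.4·π_3
Solving with the normalization constraint gives π = (0.3349, 0.4057, 0.2594).
So the stationary probability of Mild is 0.3349.

0.3349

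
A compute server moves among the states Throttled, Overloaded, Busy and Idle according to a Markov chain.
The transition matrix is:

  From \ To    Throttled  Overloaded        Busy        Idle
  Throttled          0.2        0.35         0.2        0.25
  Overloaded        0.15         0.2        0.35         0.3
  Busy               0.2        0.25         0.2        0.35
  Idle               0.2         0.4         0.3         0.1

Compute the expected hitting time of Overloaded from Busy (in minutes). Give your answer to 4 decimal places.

3.2300

Let t(s) be the expected number of minutes to first reach Overloaded from state s, with t(Overloaded) = 0. Conditioning on the first minute:
t(Throttled) = 1 + 0.2·t(Throttled) + 0.2·t(Busy) + 0.25·t(Idle)
t(Busy) = 1 + 0.2·t(Throttled) + 0.2·t(Busy) + 0.35·t(Idle)
t(Idle) = 1 + 0.2·t(Throttled) + 0.3·t(Busy) + 0.1·t(Idle)
Solving: t(Throttled) = 2.9457, t(Busy) = 3.2300, t(Idle) = 2.8424.
Expected minutes from Busy to Overloaded: 3.2300.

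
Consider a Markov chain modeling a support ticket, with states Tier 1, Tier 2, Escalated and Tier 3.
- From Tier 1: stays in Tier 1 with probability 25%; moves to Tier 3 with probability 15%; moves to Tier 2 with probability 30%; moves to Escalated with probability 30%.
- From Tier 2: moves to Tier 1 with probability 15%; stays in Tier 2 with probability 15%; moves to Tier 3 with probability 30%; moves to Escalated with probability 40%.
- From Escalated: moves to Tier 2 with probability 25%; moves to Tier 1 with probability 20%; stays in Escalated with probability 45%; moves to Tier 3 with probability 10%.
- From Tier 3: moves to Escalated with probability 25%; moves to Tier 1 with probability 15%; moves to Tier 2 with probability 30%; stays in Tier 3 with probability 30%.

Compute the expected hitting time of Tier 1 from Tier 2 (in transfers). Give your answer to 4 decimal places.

5.9069

Let t(s) be the expected number of transfers to first reach Tier 1 from state s, with t(Tier 1) = 0. Conditioning on the first transfer:
t(Tier 2) = 1 + 0.15·t(Tier 2) + 0.4·t(Escalated) + 0.3·t(Tier 3)
t(Escalated) = 1 + 0.25·t(Tier 2) + 0.45·t(Escalated) + 0.1·t(Tier 3)
t(Tier 3) = 1 + 0.3·t(Tier 2) + 0.25·t(Escalated) + 0.3·t(Tier 3)
Solving: t(Tier 2) = 5.9069, t(Escalated) = 5.5859, t(Tier 3) = 5.9551.
Expected transfers from Tier 2 to Tier 1: 5.9069.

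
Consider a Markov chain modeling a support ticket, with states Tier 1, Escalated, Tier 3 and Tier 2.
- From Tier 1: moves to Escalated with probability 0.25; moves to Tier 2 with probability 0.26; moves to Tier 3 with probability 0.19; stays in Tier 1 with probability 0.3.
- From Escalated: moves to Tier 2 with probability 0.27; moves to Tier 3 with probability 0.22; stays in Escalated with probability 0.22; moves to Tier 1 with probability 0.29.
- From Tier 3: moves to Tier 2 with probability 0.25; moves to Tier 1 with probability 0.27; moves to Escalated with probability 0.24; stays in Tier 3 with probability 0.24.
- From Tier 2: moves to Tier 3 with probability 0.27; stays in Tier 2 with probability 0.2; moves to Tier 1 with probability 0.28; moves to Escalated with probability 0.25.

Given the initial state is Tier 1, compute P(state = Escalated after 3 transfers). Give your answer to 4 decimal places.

Propagate the distribution vector 3 transfers from Tier 1.
After 0 transfers: (1.0000, 0.0000, 0.0000, 0.0000)
After 1 transfer: (0.3000, 0.2500, 0.1900, 0.2600)
After 2 transfers: (0.2866, 0.2406, 0.2278, 0.2450)
After 3 transfers: (0.2859, 0.2405, 0.2282, 0.2454)
P(in Escalated after 3 transfers) = 0.2405

0.2405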